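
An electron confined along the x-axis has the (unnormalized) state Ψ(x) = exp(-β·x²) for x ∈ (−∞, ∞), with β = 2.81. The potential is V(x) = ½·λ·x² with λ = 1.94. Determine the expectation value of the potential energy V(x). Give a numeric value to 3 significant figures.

0.0863

⟨V⟩ = ∫ V(x)·|Ψ|² dx / ∫|Ψ|² dx.
Gaussian moments: ∫x^(2j)·e^(−2βx²) dx = (2j−1)!!/(4β)^j · √(π/(2β)), odd powers integrate to 0; here √(π/(2β)) = 0.74766.
State is unnormalized: ∫|Ψ|² dx = 0.74766, and ∫Ψ*·V(x)·Ψ dx = 0.064523, so ⟨V⟩ = 0.064523 / 0.74766.
⟨V⟩ = 0.086299.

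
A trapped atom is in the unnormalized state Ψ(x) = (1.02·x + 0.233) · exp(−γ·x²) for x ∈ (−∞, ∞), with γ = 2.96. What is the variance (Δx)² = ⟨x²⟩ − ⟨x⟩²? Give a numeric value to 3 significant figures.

Compute ⟨x⟩ and ⟨x²⟩ separately, then (Δx)² = ⟨x²⟩ − ⟨x⟩².
Expand each integrand as polynomial × e^(−2γx²) and use ∫x^(2j)·e^(−2γx²) dx = (2j−1)!!/(4γ)^j · √(π/(2γ)), odd powers → 0; here √(π/(2γ)) = 0.72847.
Normalization: ∫|Ψ|² dx = 0.10356.
⟨x⟩ = 0.28239 and ⟨x²⟩ = 0.18887.
(Δx)² = 0.18887 − (0.28239)² = 0.10912.

0.109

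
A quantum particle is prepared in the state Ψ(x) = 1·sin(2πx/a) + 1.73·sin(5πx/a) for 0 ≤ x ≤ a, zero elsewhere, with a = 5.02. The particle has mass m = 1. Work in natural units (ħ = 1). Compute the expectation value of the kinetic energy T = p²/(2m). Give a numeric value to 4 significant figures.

3.866

T = −(ħ²/2m) d²/dx², so ⟨T⟩ = −(ħ²/2m) ∫ Ψ*·Ψ'' dx / ∫|Ψ|² dx; with m = 1.
d²/dx² sin(jπx/a) = −(jπ/a)²·sin(jπx/a); on 0 ≤ x ≤ a, ∫sin²(jπx/a) dx = a/2 and ∫sin(jπx/a)·sin(lπx/a) dx = 0 for j ≠ l, so only diagonal terms survive in ∫|Ψ|² and ∫Ψ·Ψ″; ∫Ψ·Ψ′ dx = [Ψ²/2] between the walls = 0.
State is unnormalized: ∫|Ψ|² dx = 10.022, and ∫Ψ*·(−ħ²/2m · Ψ'') dx = 38.742, so ⟨T⟩ = 38.742 / 10.022.
⟨T⟩ = 3.8657.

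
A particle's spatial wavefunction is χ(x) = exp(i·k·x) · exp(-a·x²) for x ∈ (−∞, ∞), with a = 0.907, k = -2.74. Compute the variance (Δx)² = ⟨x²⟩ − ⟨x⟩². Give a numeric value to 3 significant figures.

0.276

Compute ⟨x⟩ and ⟨x²⟩ separately, then (Δx)² = ⟨x²⟩ − ⟨x⟩².
Gaussian moments: ∫x^(2j)·e^(−2ax²) dx = (2j−1)!!/(4a)^j · √(π/(2a)), odd powers integrate to 0; here √(π/(2a)) = 1.3160.
Normalization: ∫|χ|² dx = 1.3160.
⟨x⟩ = 0.0000 and ⟨x²⟩ = 0.27563.
(Δx)² = 0.27563 − (0.0000)² = 0.27563.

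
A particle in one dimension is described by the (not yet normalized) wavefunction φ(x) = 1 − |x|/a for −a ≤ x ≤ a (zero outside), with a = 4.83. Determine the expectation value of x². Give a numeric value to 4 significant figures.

2.333

⟨x²⟩ = ∫ x²·|φ|² dx / ∫|φ|² dx (integrals over the domain).
φ is even, so ∫ over [−a, a] = 2∫₀ᵃ with φ = 1 − x/a there: ∫₀ᵃ (1 − x/a)² dx = a/3, ∫₀ᵃ x²(1 − x/a)² dx = a³/30, ∫₀ᵃ x⁴(1 − x/a)² dx = a⁵/105.
State is unnormalized: ∫|φ|² dx = 3.2200, and ∫φ*·x²·φ dx = 7.5119, so ⟨x²⟩ = 7.5119 / 3.2200.
⟨x²⟩ = 2.3329.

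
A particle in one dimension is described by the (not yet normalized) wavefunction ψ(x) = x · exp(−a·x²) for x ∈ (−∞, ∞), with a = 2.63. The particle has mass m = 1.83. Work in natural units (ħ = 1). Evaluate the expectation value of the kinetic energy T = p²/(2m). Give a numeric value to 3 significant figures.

2.16

T = −(ħ²/2m) d²/dx², so ⟨T⟩ = −(ħ²/2m) ∫ ψ*·ψ'' dx / ∫|ψ|² dx; with m = 1.83.
Expand each integrand as polynomial × e^(−2ax²) and use ∫x^(2j)·e^(−2ax²) dx = (2j−1)!!/(4a)^j · √(π/(2a)), odd powers → 0; here √(π/(2a)) = 0.77283. Differentiate with the product rule, d/dx e^(−ax²) = −2ax·e^(−ax²).
State is unnormalized: ∫|ψ|² dx = 0.073463, and ∫ψ*·(−ħ²/2m · ψ'') dx = 0.15837, so ⟨T⟩ = 0.15837 / 0.073463.
⟨T⟩ = 2.1557.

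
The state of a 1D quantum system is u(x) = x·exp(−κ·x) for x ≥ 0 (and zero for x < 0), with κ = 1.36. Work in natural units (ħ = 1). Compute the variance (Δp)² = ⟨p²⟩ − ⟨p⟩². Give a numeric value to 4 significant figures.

Compute ⟨p⟩ and ⟨p²⟩ separately; (Δp)² = ⟨p²⟩ − ⟨p⟩².
Differentiate x·exp(−κ·x) with the product rule; every integrand then reduces to terms xʲ·e^(−2κx) on [0, ∞), with ∫₀^∞ xʲ·e^(−2κx) dx = j!/(2κ)^(j+1).
Normalization: ∫|u|² dx = 0.099386.
⟨p⟩ = 0.0000 and ⟨p²⟩ = 1.8496.
(Δp)² = 1.8496 − (0.0000)² = 1.8496.

1.850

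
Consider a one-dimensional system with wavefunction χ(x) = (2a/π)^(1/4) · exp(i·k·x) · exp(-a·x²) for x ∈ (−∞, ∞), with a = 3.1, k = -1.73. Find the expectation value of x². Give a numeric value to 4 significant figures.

⟨x²⟩ = ∫ x²·|χ|² dx (integrals over the domain).
Gaussian moments: ∫x^(2j)·e^(−2ax²) dx = (2j−1)!!/(4a)^j · √(π/(2a)), odd powers integrate to 0; here √(π/(2a)) = 0.71183.
⟨x²⟩ = 0.080645.

0.08065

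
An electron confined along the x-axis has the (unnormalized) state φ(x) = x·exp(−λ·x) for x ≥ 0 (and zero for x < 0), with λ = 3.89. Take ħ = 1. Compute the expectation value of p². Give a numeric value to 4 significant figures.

p² φ = −ħ² d²φ/dx²; ⟨p²⟩ = −ħ² ∫ φ*·φ'' dx / ∫|φ|² dx.
Differentiate x·exp(−λ·x) with the product rule; every integrand then reduces to terms xʲ·e^(−2λx) on [0, ∞), with ∫₀^∞ xʲ·e^(−2λx) dx = j!/(2λ)^(j+1).
State is unnormalized: ∫|φ|² dx = 0.0042471, and ∫φ*·(−ħ² φ'') dx = 0.064267, so ⟨p²⟩ = 0.064267 / 0.0042471.
⟨p²⟩ = 15.132.

15.13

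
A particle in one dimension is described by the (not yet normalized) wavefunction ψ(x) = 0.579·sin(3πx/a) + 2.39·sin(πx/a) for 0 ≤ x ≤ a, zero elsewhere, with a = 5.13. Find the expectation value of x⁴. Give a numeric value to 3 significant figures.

101.

⟨x⁴⟩ = ∫ x⁴·|ψ|² dx / ∫|ψ|² dx (integrals over the domain).
On 0 ≤ x ≤ a (j ≠ l): ∫sin²(jπx/a) dx = a/2, ∫sin(jπx/a)·sin(lπx/a) dx = 0; diagonal moments ∫x·sin²(jπx/a) dx = a²/4, ∫x²·sin²(jπx/a) dx = a³·(1/6 − 1/(4j²π²)); cross terms ∫x·sin(jπx/a)·sin(lπx/a) dx = 0 for j + l even and −4jla²/(π²(j² − l²)²) for j + l odd, ∫x²·sin(jπx/a)·sin(lπx/a) dx = (−1)^(j+l)·4jla³/(π²(j² − l²)²); higher powers the same way via product-to-sum and parts.
State is unnormalized: ∫|ψ|² dx = 15.511, and ∫ψ*·x⁴·ψ dx = 1572.7, so ⟨x⁴⟩ = 1572.7 / 15.511.
⟨x⁴⟩ = 101.39.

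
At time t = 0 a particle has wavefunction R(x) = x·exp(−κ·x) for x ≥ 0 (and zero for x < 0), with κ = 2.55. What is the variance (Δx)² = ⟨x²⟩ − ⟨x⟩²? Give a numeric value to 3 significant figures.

Compute ⟨x⟩ and ⟨x²⟩ separately, then (Δx)² = ⟨x²⟩ − ⟨x⟩².
Every integrand reduces to terms xʲ·e^(−2κx) on [0, ∞); use ∫₀^∞ xʲ·e^(−2κx) dx = j!/(2κ)^(j+1).
Normalization: ∫|R|² dx = 0.015077.
⟨x⟩ = 0.58824 and ⟨x²⟩ = 0.46136.
(Δx)² = 0.46136 − (0.58824)² = 0.11534.

0.115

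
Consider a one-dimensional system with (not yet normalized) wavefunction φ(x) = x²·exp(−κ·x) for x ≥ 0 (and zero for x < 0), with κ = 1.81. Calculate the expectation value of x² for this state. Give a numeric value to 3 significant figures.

2.29

⟨x²⟩ = ∫ x²·|φ|² dx / ∫|φ|² dx (integrals over the domain).
Every integrand reduces to terms xʲ·e^(−2κx) on [0, ∞); use ∫₀^∞ xʲ·e^(−2κx) dx = j!/(2κ)^(j+1).
State is unnormalized: ∫|φ|² dx = 0.038607, and ∫φ*·x²·φ dx = 0.088384, so ⟨x²⟩ = 0.088384 / 0.038607.
⟨x²⟩ = 2.2893.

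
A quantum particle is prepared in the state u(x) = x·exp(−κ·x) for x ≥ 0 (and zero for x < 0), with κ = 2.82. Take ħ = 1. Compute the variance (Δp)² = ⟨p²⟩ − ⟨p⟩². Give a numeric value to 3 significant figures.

7.95

Compute ⟨p⟩ and ⟨p²⟩ separately; (Δp)² = ⟨p²⟩ − ⟨p⟩².
Differentiate x·exp(−κ·x) with the product rule; every integrand then reduces to terms xʲ·e^(−2κx) on [0, ∞), with ∫₀^∞ xʲ·e^(−2κx) dx = j!/(2κ)^(j+1).
Normalization: ∫|u|² dx = 0.011148.
⟨p⟩ = 0.0000 and ⟨p²⟩ = 7.9524.
(Δp)² = 7.9524 − (0.0000)² = 7.9524.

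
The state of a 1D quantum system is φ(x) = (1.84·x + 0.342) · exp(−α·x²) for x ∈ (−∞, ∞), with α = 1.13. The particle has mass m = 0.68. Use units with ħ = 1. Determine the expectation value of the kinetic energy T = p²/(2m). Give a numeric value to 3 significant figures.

2.27

T = −(ħ²/2m) d²/dx², so ⟨T⟩ = −(ħ²/2m) ∫ φ*·φ'' dx / ∫|φ|² dx; with m = 0.68.
Expand each integrand as polynomial × e^(−2αx²) and use ∫x^(2j)·e^(−2αx²) dx = (2j−1)!!/(4α)^j · √(π/(2α)), odd powers → 0; here √(π/(2α)) = 1.1790. Differentiate with the product rule, d/dx e^(−αx²) = −2αx·e^(−αx²).
State is unnormalized: ∫|φ|² dx = 1.0210, and ∫φ*·(−ħ²/2m · φ'') dx = 2.3159, so ⟨T⟩ = 2.3159 / 1.0210.
⟨T⟩ = 2.2682.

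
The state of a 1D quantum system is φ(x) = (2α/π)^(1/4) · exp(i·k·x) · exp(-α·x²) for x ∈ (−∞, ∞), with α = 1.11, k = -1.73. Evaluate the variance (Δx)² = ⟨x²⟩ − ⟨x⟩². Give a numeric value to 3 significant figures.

0.225

Compute ⟨x⟩ and ⟨x²⟩ separately, then (Δx)² = ⟨x²⟩ − ⟨x⟩².
Gaussian moments: ∫x^(2j)·e^(−2αx²) dx = (2j−1)!!/(4α)^j · √(π/(2α)), odd powers integrate to 0; here √(π/(2α)) = 1.1896.
⟨x⟩ = 0.0000 and ⟨x²⟩ = 0.22523.
(Δx)² = 0.22523 − (0.0000)² = 0.22523.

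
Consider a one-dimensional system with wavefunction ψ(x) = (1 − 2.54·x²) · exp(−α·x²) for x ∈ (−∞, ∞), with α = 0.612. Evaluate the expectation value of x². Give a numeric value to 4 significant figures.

2.071

⟨x²⟩ = ∫ x²·|ψ|² dx / ∫|ψ|² dx (integrals over the domain).
Expand each integrand as polynomial × e^(−2αx²) and use ∫x^(2j)·e^(−2αx²) dx = (2j−1)!!/(4α)^j · √(π/(2α)), odd powers → 0; here √(π/(2α)) = 1.6021.
State is unnormalized: ∫|ψ|² dx = 3.4518, and ∫ψ*·x²·ψ dx = 7.1486, so ⟨x²⟩ = 7.1486 / 3.4518.
⟨x²⟩ = 2.0710.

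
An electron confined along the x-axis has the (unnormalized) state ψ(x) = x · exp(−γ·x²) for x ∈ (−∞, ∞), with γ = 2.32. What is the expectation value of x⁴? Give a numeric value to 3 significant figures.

0.174

⟨x⁴⟩ = ∫ x⁴·|ψ|² dx / ∫|ψ|² dx (integrals over the domain).
Expand each integrand as polynomial × e^(−2γx²) and use ∫x^(2j)·e^(−2γx²) dx = (2j−1)!!/(4γ)^j · √(π/(2γ)), odd powers → 0; here √(π/(2γ)) = 0.82284.
State is unnormalized: ∫|ψ|² dx = 0.088668, and ∫ψ*·x⁴·ψ dx = 0.015444, so ⟨x⁴⟩ = 0.015444 / 0.088668.
⟨x⁴⟩ = 0.17418.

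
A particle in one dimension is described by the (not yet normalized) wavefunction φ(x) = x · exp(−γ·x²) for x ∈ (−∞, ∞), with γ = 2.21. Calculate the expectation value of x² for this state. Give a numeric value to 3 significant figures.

⟨x²⟩ = ∫ x²·|φ|² dx / ∫|φ|² dx (integrals over the domain).
Expand each integrand as polynomial × e^(−2γx²) and use ∫x^(2j)·e^(−2γx²) dx = (2j−1)!!/(4γ)^j · √(π/(2γ)), odd powers → 0; here √(π/(2γ)) = 0.84307.
State is unnormalized: ∫|φ|² dx = 0.095370, and ∫φ*·x²·φ dx = 0.032365, so ⟨x²⟩ = 0.032365 / 0.095370.
⟨x²⟩ = 0.33937.

0.339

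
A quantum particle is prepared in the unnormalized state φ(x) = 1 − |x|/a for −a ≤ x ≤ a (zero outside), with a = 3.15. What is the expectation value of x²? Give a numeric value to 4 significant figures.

⟨x²⟩ = ∫ x²·|φ|² dx / ∫|φ|² dx (integrals over the domain).
φ is even, so ∫ over [−a, a] = 2∫₀ᵃ with φ = 1 − x/a there: ∫₀ᵃ (1 − x/a)² dx = a/3, ∫₀ᵃ x²(1 − x/a)² dx = a³/30, ∫₀ᵃ x⁴(1 − x/a)² dx = a⁵/105.
State is unnormalized: ∫|φ|² dx = 2.1000, and ∫φ*·x²·φ dx = 2.0837, so ⟨x²⟩ = 2.0837 / 2.1000.
⟨x²⟩ = 0.99225.

0.9923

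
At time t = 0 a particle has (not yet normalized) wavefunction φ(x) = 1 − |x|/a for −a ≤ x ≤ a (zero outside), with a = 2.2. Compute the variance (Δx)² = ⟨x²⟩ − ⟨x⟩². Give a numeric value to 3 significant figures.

0.484

Compute ⟨x⟩ and ⟨x²⟩ separately, then (Δx)² = ⟨x²⟩ − ⟨x⟩².
φ is even, so ∫ over [−a, a] = 2∫₀ᵃ with φ = 1 − x/a there: ∫₀ᵃ (1 − x/a)² dx = a/3, ∫₀ᵃ x²(1 − x/a)² dx = a³/30, ∫₀ᵃ x⁴(1 − x/a)² dx = a⁵/105.
Normalization: ∫|φ|² dx = 1.4667.
⟨x⟩ = 0.0000 and ⟨x²⟩ = 0.48400.
(Δx)² = 0.48400 − (0.0000)² = 0.48400.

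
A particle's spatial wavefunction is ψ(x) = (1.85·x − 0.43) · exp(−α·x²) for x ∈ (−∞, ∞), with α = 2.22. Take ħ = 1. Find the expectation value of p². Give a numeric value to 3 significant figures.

p² ψ = −ħ² d²ψ/dx²; ⟨p²⟩ = −ħ² ∫ ψ*·ψ'' dx / ∫|ψ|² dx.
Expand each integrand as polynomial × e^(−2αx²) and use ∫x^(2j)·e^(−2αx²) dx = (2j−1)!!/(4α)^j · √(π/(2α)), odd powers → 0; here √(π/(2α)) = 0.84117. Differentiate with the product rule, d/dx e^(−αx²) = −2αx·e^(−αx²).
State is unnormalized: ∫|ψ|² dx = 0.47973, and ∫ψ*·(−ħ² ψ'') dx = 2.5045, so ⟨p²⟩ = 2.5045 / 0.47973.
⟨p²⟩ = 5.2205.

5.22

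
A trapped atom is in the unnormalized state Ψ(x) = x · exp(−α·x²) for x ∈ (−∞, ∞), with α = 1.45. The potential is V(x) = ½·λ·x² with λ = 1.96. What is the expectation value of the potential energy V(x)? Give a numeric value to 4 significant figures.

⟨V⟩ = ∫ V(x)·|Ψ|² dx / ∫|Ψ|² dx.
Expand each integrand as polynomial × e^(−2αx²) and use ∫x^(2j)·e^(−2αx²) dx = (2j−1)!!/(4α)^j · √(π/(2α)), odd powers → 0; here √(π/(2α)) = 1.0408.
State is unnormalized: ∫|Ψ|² dx = 0.17945, and ∫Ψ*·V(x)·Ψ dx = 0.090964, so ⟨V⟩ = 0.090964 / 0.17945.
⟨V⟩ = 0.50690.

0.5069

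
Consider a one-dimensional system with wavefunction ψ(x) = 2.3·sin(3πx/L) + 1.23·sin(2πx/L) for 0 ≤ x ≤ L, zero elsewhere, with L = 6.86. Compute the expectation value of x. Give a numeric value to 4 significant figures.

2.320

⟨x⟩ = ∫ x·|ψ|² dx / ∫|ψ|² dx (integrals over the domain).
On 0 ≤ x ≤ L (j ≠ l): ∫sin²(jπx/L) dx = L/2, ∫sin(jπx/L)·sin(lπx/L) dx = 0; diagonal moments ∫x·sin²(jπx/L) dx = L²/4, ∫x²·sin²(jπx/L) dx = L³·(1/6 − 1/(4j²π²)); cross terms ∫x·sin(jπx/L)·sin(lπx/L) dx = 0 for j + l even and −4jlL²/(π²(j² − l²)²) for j + l odd, ∫x²·sin(jπx/L)·sin(lπx/L) dx = (−1)^(j+l)·4jlL³/(π²(j² − l²)²); higher powers the same way via product-to-sum and parts.
State is unnormalized: ∫|ψ|² dx = 23.334, and ∫ψ*·x·ψ dx = 54.136, so ⟨x⟩ = 54.136 / 23.334.
⟨x⟩ = 2.3201.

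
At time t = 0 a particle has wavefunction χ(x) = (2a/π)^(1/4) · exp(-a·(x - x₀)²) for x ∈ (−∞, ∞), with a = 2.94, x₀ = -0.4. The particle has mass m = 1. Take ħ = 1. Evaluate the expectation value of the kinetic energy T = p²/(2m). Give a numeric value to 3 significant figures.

T = −(ħ²/2m) d²/dx², so ⟨T⟩ = −(ħ²/2m) ∫ χ*·χ'' dx; with m = 1.
Gaussian moments (u = x − x₀): ∫u^(2j)·e^(−2au²) du = (2j−1)!!/(4a)^j · √(π/(2a)), odd powers integrate to 0; here √(π/(2a)) = 0.73095. Derivatives: d/dx e^(−au²) = −2au·e^(−au²), d²/dx² e^(−au²) = (4a²u² − 2a)·e^(−au²).
⟨T⟩ = 1.4700.

1.47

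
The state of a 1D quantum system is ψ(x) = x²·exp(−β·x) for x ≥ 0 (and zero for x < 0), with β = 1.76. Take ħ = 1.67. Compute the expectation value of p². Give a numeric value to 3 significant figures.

2.88

p² ψ = −ħ² d²ψ/dx²; ⟨p²⟩ = −ħ² ∫ ψ*·ψ'' dx / ∫|ψ|² dx.
Differentiate x²·exp(−β·x) with the product rule; every integrand then reduces to terms xʲ·e^(−2βx) on [0, ∞), with ∫₀^∞ xʲ·e^(−2βx) dx = j!/(2β)^(j+1).
State is unnormalized: ∫|ψ|² dx = 0.044412, and ∫ψ*·(−ħ² ψ'') dx = 0.12789, so ⟨p²⟩ = 0.12789 / 0.044412.
⟨p²⟩ = 2.8796.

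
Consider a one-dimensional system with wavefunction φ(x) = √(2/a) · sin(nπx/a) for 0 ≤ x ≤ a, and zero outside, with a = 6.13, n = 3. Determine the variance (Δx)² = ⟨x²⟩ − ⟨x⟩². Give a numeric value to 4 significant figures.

2.920

Compute ⟨x⟩ and ⟨x²⟩ separately, then (Δx)² = ⟨x²⟩ − ⟨x⟩².
With sin²θ = (1 − cos2θ)/2 on 0 ≤ x ≤ a: ∫sin²(nπx/a) dx = a/2, ∫x·sin²(nπx/a) dx = a²/4, ∫x²·sin²(nπx/a) dx = a³·(1/6 − 1/(4n²π²)); higher powers xᵏ the same way, integrating xᵏ·cos(2nπx/a) by parts.
⟨x⟩ = 3.0650 and ⟨x²⟩ = 12.314.
(Δx)² = 12.314 − (3.0650)² = 2.9199.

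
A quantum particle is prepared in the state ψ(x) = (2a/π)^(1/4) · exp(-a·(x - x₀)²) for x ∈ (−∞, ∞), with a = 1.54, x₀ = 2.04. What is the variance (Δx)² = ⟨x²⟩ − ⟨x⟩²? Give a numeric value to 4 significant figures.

Compute ⟨x⟩ and ⟨x²⟩ separately, then (Δx)² = ⟨x²⟩ − ⟨x⟩².
Gaussian moments (u = x − x₀): ∫u^(2j)·e^(−2au²) du = (2j−1)!!/(4a)^j · √(π/(2a)), odd powers integrate to 0; here √(π/(2a)) = 1.0099.
⟨x⟩ = 2.0400 and ⟨x²⟩ = 4.3239.
(Δx)² = 4.3239 − (2.0400)² = 0.16234.

0.1623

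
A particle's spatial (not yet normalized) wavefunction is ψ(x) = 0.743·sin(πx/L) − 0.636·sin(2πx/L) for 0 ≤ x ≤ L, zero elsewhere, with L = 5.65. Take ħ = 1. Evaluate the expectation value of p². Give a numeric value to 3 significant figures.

0.701

p² ψ = −ħ² d²ψ/dx²; ⟨p²⟩ = −ħ² ∫ ψ*·ψ'' dx / ∫|ψ|² dx.
d²/dx² sin(jπx/L) = −(jπ/L)²·sin(jπx/L); on 0 ≤ x ≤ L, ∫sin²(jπx/L) dx = L/2 and ∫sin(jπx/L)·sin(lπx/L) dx = 0 for j ≠ l, so only diagonal terms survive in ∫|ψ|² and ∫ψ·ψ″; ∫ψ·ψ′ dx = [ψ²/2] between the walls = 0.
State is unnormalized: ∫|ψ|² dx = 2.7022, and ∫ψ*·(−ħ² ψ'') dx = 1.8953, so ⟨p²⟩ = 1.8953 / 2.7022.
⟨p²⟩ = 0.70140.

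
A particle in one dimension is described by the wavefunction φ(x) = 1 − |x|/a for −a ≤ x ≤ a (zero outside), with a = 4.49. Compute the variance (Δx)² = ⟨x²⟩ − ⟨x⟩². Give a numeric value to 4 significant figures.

2.016

Compute ⟨x⟩ and ⟨x²⟩ separately, then (Δx)² = ⟨x²⟩ − ⟨x⟩².
φ is even, so ∫ over [−a, a] = 2∫₀ᵃ with φ = 1 − x/a there: ∫₀ᵃ (1 − x/a)² dx = a/3, ∫₀ᵃ x²(1 − x/a)² dx = a³/30, ∫₀ᵃ x⁴(1 − x/a)² dx = a⁵/105.
Normalization: ∫|φ|² dx = 2.9933.
⟨x⟩ = 0.0000 and ⟨x²⟩ = 2.0160.
(Δx)² = 2.0160 − (0.0000)² = 2.0160.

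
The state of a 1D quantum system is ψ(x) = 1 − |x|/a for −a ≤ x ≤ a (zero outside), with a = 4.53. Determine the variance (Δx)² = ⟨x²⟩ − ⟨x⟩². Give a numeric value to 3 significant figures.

2.05

Compute ⟨x⟩ and ⟨x²⟩ separately, then (Δx)² = ⟨x²⟩ − ⟨x⟩².
ψ is even, so ∫ over [−a, a] = 2∫₀ᵃ with ψ = 1 − x/a there: ∫₀ᵃ (1 − x/a)² dx = a/3, ∫₀ᵃ x²(1 − x/a)² dx = a³/30, ∫₀ᵃ x⁴(1 − x/a)² dx = a⁵/105.
Normalization: ∫|ψ|² dx = 3.0200.
⟨x⟩ = 0.0000 and ⟨x²⟩ = 2.0521.
(Δx)² = 2.0521 − (0.0000)² = 2.0521.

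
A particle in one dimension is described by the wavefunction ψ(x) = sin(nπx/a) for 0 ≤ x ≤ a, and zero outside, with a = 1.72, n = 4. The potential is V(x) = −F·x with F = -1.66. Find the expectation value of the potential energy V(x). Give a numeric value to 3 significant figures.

⟨V⟩ = ∫ V(x)·|ψ|² dx / ∫|ψ|² dx.
With sin²θ = (1 − cos2θ)/2 on 0 ≤ x ≤ a: ∫sin²(nπx/a) dx = a/2, ∫x·sin²(nπx/a) dx = a²/4, ∫x²·sin²(nπx/a) dx = a³·(1/6 − 1/(4n²π²)); higher powers xᵏ the same way, integrating xᵏ·cos(2nπx/a) by parts.
State is unnormalized: ∫|ψ|² dx = 0.86000, and ∫ψ*·V(x)·ψ dx = 1.2277, so ⟨V⟩ = 1.2277 / 0.86000.
⟨V⟩ = 1.4276.

1.43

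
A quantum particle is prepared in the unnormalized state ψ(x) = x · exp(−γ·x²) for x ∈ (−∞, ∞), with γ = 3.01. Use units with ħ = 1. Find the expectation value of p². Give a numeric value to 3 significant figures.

9.03

p² ψ = −ħ² d²ψ/dx²; ⟨p²⟩ = −ħ² ∫ ψ*·ψ'' dx / ∫|ψ|² dx.
Expand each integrand as polynomial × e^(−2γx²) and use ∫x^(2j)·e^(−2γx²) dx = (2j−1)!!/(4γ)^j · √(π/(2γ)), odd powers → 0; here √(π/(2γ)) = 0.72240. Differentiate with the product rule, d/dx e^(−γx²) = −2γx·e^(−γx²).
State is unnormalized: ∫|ψ|² dx = 0.060000, and ∫ψ*·(−ħ² ψ'') dx = 0.54180, so ⟨p²⟩ = 0.54180 / 0.060000.
⟨p²⟩ = 9.0300.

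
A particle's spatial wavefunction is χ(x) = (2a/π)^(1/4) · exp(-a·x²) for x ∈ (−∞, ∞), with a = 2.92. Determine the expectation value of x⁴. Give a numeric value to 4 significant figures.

⟨x⁴⟩ = ∫ x⁴·|χ|² dx (integrals over the domain).
Gaussian moments: ∫x^(2j)·e^(−2ax²) dx = (2j−1)!!/(4a)^j · √(π/(2a)), odd powers integrate to 0; here √(π/(2a)) = 0.73345.
⟨x⁴⟩ = 0.021991.

0.02199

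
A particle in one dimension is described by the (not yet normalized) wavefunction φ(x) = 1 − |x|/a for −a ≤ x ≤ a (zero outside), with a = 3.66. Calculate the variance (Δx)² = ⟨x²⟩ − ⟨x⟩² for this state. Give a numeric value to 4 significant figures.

Compute ⟨x⟩ and ⟨x²⟩ separately, then (Δx)² = ⟨x²⟩ − ⟨x⟩².
φ is even, so ∫ over [−a, a] = 2∫₀ᵃ with φ = 1 − x/a there: ∫₀ᵃ (1 − x/a)² dx = a/3, ∫₀ᵃ x²(1 − x/a)² dx = a³/30, ∫₀ᵃ x⁴(1 − x/a)² dx = a⁵/105.
Normalization: ∫|φ|² dx = 2.4400.
⟨x⟩ = 0.0000 and ⟨x²⟩ = 1.3396.
(Δx)² = 1.3396 − (0.0000)² = 1.3396.

1.340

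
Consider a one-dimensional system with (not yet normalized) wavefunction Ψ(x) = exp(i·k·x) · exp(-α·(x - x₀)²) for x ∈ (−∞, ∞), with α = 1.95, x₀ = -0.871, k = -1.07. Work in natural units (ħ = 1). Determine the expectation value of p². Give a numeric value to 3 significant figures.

3.09

p² Ψ = −ħ² d²Ψ/dx²; ⟨p²⟩ = −ħ² ∫ Ψ*·Ψ'' dx / ∫|Ψ|² dx.
Gaussian moments (u = x − x₀): ∫u^(2j)·e^(−2αu²) du = (2j−1)!!/(4α)^j · √(π/(2α)), odd powers integrate to 0; here √(π/(2α)) = 0.89752. Derivatives: Ψ′ = (ik − 2αu)·Ψ, Ψ″ = ((ik − 2αu)² − 2α)·Ψ; the odd-in-u pieces drop out.
State is unnormalized: ∫|Ψ|² dx = 0.89752, and ∫Ψ*·(−ħ² Ψ'') dx = 2.7777, so ⟨p²⟩ = 2.7777 / 0.89752.
⟨p²⟩ = 3.0949.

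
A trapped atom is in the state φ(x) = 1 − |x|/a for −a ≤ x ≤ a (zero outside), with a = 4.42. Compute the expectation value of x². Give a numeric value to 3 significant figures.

1.95

⟨x²⟩ = ∫ x²·|φ|² dx / ∫|φ|² dx (integrals over the domain).
φ is even, so ∫ over [−a, a] = 2∫₀ᵃ with φ = 1 − x/a there: ∫₀ᵃ (1 − x/a)² dx = a/3, ∫₀ᵃ x²(1 − x/a)² dx = a³/30, ∫₀ᵃ x⁴(1 − x/a)² dx = a⁵/105.
State is unnormalized: ∫|φ|² dx = 2.9467, and ∫φ*·x²·φ dx = 5.7567, so ⟨x²⟩ = 5.7567 / 2.9467.
⟨x²⟩ = 1.9536.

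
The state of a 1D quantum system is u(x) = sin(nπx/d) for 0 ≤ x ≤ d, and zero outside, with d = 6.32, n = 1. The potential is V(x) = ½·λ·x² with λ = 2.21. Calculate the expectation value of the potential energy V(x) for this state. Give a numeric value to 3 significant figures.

12.5

⟨V⟩ = ∫ V(x)·|u|² dx / ∫|u|² dx.
With sin²θ = (1 − cos2θ)/2 on 0 ≤ x ≤ d: ∫sin²(nπx/d) dx = d/2, ∫x·sin²(nπx/d) dx = d²/4, ∫x²·sin²(nπx/d) dx = d³·(1/6 − 1/(4n²π²)); higher powers xᵏ the same way, integrating xᵏ·cos(2nπx/d) by parts.
State is unnormalized: ∫|u|² dx = 3.1600, and ∫u*·V(x)·u dx = 39.425, so ⟨V⟩ = 39.425 / 3.1600.
⟨V⟩ = 12.476.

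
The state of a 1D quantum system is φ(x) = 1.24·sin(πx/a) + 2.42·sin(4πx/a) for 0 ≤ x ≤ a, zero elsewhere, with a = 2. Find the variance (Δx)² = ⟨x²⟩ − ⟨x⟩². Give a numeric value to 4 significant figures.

Compute ⟨x⟩ and ⟨x²⟩ separately, then (Δx)² = ⟨x²⟩ − ⟨x⟩².
On 0 ≤ x ≤ a (j ≠ l): ∫sin²(jπx/a) dx = a/2, ∫sin(jπx/a)·sin(lπx/a) dx = 0; diagonal moments ∫x·sin²(jπx/a) dx = a²/4, ∫x²·sin²(jπx/a) dx = a³·(1/6 − 1/(4j²π²)); cross terms ∫x·sin(jπx/a)·sin(lπx/a) dx = 0 for j + l even and −4jla²/(π²(j² − l²)²) for j + l odd, ∫x²·sin(jπx/a)·sin(lπx/a) dx = (−1)^(j+l)·4jla³/(π²(j² − l²)²); higher powers the same way via product-to-sum and parts.
Normalization: ∫|φ|² dx = 7.3940.
⟨x⟩ = 0.97661 and ⟨x²⟩ = 1.2344.
(Δx)² = 1.2344 − (0.97661)² = 0.28061.

0.2806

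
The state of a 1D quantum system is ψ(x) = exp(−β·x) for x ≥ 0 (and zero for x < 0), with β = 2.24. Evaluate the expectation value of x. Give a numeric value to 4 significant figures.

0.2232

⟨x⟩ = ∫ x·|ψ|² dx / ∫|ψ|² dx (integrals over the domain).
Every integrand reduces to terms xʲ·e^(−2βx) on [0, ∞); use ∫₀^∞ xʲ·e^(−2βx) dx = j!/(2β)^(j+1).
State is unnormalized: ∫|ψ|² dx = 0.22321, and ∫ψ*·x·ψ dx = 0.049825, so ⟨x⟩ = 0.049825 / 0.22321.
⟨x⟩ = 0.22321.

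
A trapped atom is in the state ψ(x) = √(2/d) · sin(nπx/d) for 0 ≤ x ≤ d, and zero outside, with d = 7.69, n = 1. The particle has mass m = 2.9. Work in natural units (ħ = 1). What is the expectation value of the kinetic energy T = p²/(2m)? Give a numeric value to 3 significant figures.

0.0288

T = −(ħ²/2m) d²/dx², so ⟨T⟩ = −(ħ²/2m) ∫ ψ*·ψ'' dx; with m = 2.9.
d/dx sin(nπx/d) = (nπ/d)·cos(nπx/d) and d²/dx² sin(nπx/d) = −(nπ/d)²·sin(nπx/d); on 0 ≤ x ≤ d, ∫sin²(nπx/d) dx = d/2 and ∫sin(nπx/d)·cos(nπx/d) dx = 0.
⟨T⟩ = 0.028775.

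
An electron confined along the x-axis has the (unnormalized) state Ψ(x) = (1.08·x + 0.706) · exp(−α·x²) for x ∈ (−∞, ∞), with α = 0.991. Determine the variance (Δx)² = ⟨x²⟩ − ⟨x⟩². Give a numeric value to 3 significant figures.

0.204

Compute ⟨x⟩ and ⟨x²⟩ separately, then (Δx)² = ⟨x²⟩ − ⟨x⟩².
Expand each integrand as polynomial × e^(−2αx²) and use ∫x^(2j)·e^(−2αx²) dx = (2j−1)!!/(4α)^j · √(π/(2α)), odd powers → 0; here √(π/(2α)) = 1.2590.
Normalization: ∫|Ψ|² dx = 0.99798.
⟨x⟩ = 0.48532 and ⟨x²⟩ = 0.43956.
(Δx)² = 0.43956 − (0.48532)² = 0.20403.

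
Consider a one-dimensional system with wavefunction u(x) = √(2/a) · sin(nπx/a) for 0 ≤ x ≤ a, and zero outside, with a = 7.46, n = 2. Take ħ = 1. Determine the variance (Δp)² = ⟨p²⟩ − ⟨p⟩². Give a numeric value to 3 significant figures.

0.709

Compute ⟨p⟩ and ⟨p²⟩ separately; (Δp)² = ⟨p²⟩ − ⟨p⟩².
d/dx sin(nπx/a) = (nπ/a)·cos(nπx/a) and d²/dx² sin(nπx/a) = −(nπ/a)²·sin(nπx/a); on 0 ≤ x ≤ a, ∫sin²(nπx/a) dx = a/2 and ∫sin(nπx/a)·cos(nπx/a) dx = 0.
⟨p⟩ = 0.0000 and ⟨p²⟩ = 0.70939.
(Δp)² = 0.70939 − (0.0000)² = 0.70939.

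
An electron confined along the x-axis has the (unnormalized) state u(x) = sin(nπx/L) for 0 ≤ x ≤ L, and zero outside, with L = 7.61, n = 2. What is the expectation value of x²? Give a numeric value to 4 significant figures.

⟨x²⟩ = ∫ x²·|u|² dx / ∫|u|² dx (integrals over the domain).
With sin²θ = (1 − cos2θ)/2 on 0 ≤ x ≤ L: ∫sin²(nπx/L) dx = L/2, ∫x·sin²(nπx/L) dx = L²/4, ∫x²·sin²(nπx/L) dx = L³·(1/6 − 1/(4n²π²)); higher powers xᵏ the same way, integrating xᵏ·cos(2nπx/L) by parts.
State is unnormalized: ∫|u|² dx = 3.8050, and ∫u*·x²·u dx = 70.661, so ⟨x²⟩ = 70.661 / 3.8050.
⟨x²⟩ = 18.571.

18.57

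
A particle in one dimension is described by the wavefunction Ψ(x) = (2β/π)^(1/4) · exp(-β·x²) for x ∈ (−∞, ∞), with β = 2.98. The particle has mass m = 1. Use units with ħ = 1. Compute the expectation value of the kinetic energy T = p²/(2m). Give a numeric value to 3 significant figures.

T = −(ħ²/2m) d²/dx², so ⟨T⟩ = −(ħ²/2m) ∫ Ψ*·Ψ'' dx; with m = 1.
Gaussian moments: ∫x^(2j)·e^(−2βx²) dx = (2j−1)!!/(4β)^j · √(π/(2β)), odd powers integrate to 0; here √(π/(2β)) = 0.72603. Derivatives: d/dx e^(−βx²) = −2βx·e^(−βx²), d²/dx² e^(−βx²) = (4β²x² − 2β)·e^(−βx²).
⟨T⟩ = 1.4900.

1.49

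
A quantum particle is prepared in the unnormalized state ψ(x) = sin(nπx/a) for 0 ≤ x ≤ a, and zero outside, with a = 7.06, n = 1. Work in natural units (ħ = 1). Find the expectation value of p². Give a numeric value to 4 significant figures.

0.1980

p² ψ = −ħ² d²ψ/dx²; ⟨p²⟩ = −ħ² ∫ ψ*·ψ'' dx / ∫|ψ|² dx.
d/dx sin(nπx/a) = (nπ/a)·cos(nπx/a) and d²/dx² sin(nπx/a) = −(nπ/a)²·sin(nπx/a); on 0 ≤ x ≤ a, ∫sin²(nπx/a) dx = a/2 and ∫sin(nπx/a)·cos(nπx/a) dx = 0.
State is unnormalized: ∫|ψ|² dx = 3.5300, and ∫ψ*·(−ħ² ψ'') dx = 0.69898, so ⟨p²⟩ = 0.69898 / 3.5300.
⟨p²⟩ = 0.19801.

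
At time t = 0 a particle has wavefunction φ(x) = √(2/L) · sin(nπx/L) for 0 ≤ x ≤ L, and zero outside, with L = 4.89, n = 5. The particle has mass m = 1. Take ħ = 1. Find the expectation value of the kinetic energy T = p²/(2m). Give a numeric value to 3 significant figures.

T = −(ħ²/2m) d²/dx², so ⟨T⟩ = −(ħ²/2m) ∫ φ*·φ'' dx; with m = 1.
d/dx sin(nπx/L) = (nπ/L)·cos(nπx/L) and d²/dx² sin(nπx/L) = −(nπ/L)²·sin(nπx/L); on 0 ≤ x ≤ L, ∫sin²(nπx/L) dx = L/2 and ∫sin(nπx/L)·cos(nπx/L) dx = 0.
⟨T⟩ = 5.1593.

5.16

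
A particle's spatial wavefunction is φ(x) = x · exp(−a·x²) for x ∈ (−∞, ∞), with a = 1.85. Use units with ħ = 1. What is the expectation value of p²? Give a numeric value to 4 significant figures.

p² φ = −ħ² d²φ/dx²; ⟨p²⟩ = −ħ² ∫ φ*·φ'' dx / ∫|φ|² dx.
Expand each integrand as polynomial × e^(−2ax²) and use ∫x^(2j)·e^(−2ax²) dx = (2j−1)!!/(4a)^j · √(π/(2a)), odd powers → 0; here √(π/(2a)) = 0.92145. Differentiate with the product rule, d/dx e^(−ax²) = −2ax·e^(−ax²).
State is unnormalized: ∫|φ|² dx = 0.12452, and ∫φ*·(−ħ² φ'') dx = 0.69109, so ⟨p²⟩ = 0.69109 / 0.12452.
⟨p²⟩ = 5.5500.

5.550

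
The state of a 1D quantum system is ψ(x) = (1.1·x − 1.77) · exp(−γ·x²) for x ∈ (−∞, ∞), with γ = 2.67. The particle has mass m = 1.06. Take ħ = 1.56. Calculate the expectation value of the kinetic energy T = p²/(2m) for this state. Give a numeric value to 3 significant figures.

3.28

T = −(ħ²/2m) d²/dx², so ⟨T⟩ = −(ħ²/2m) ∫ ψ*·ψ'' dx / ∫|ψ|² dx; with m = 1.06.
Expand each integrand as polynomial × e^(−2γx²) and use ∫x^(2j)·e^(−2γx²) dx = (2j−1)!!/(4γ)^j · √(π/(2γ)), odd powers → 0; here √(π/(2γ)) = 0.76702. Differentiate with the product rule, d/dx e^(−γx²) = −2γx·e^(−γx²).
State is unnormalized: ∫|ψ|² dx = 2.4899, and ∫ψ*·(−ħ²/2m · ψ'') dx = 8.1641, so ⟨T⟩ = 8.1641 / 2.4899.
⟨T⟩ = 3.2789.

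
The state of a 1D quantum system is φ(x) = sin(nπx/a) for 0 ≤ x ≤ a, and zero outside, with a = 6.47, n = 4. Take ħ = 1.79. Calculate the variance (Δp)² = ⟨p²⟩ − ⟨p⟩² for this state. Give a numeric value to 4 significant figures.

12.09

Compute ⟨p⟩ and ⟨p²⟩ separately; (Δp)² = ⟨p²⟩ − ⟨p⟩².
d/dx sin(nπx/a) = (nπ/a)·cos(nπx/a) and d²/dx² sin(nπx/a) = −(nπ/a)²·sin(nπx/a); on 0 ≤ x ≤ a, ∫sin²(nπx/a) dx = a/2 and ∫sin(nπx/a)·cos(nπx/a) dx = 0.
Normalization: ∫|φ|² dx = 3.2350.
⟨p⟩ = 0.0000 and ⟨p²⟩ = 12.087.
(Δp)² = 12.087 − (0.0000)² = 12.087.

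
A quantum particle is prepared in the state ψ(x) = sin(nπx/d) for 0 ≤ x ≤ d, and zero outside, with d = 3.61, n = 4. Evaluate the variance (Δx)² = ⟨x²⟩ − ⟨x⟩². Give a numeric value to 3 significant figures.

Compute ⟨x⟩ and ⟨x²⟩ separately, then (Δx)² = ⟨x²⟩ − ⟨x⟩².
With sin²θ = (1 − cos2θ)/2 on 0 ≤ x ≤ d: ∫sin²(nπx/d) dx = d/2, ∫x·sin²(nπx/d) dx = d²/4, ∫x²·sin²(nπx/d) dx = d³·(1/6 − 1/(4n²π²)); higher powers xᵏ the same way, integrating xᵏ·cos(2nπx/d) by parts.
Normalization: ∫|ψ|² dx = 1.8050.
⟨x⟩ = 1.8050 and ⟨x²⟩ = 4.3028.
(Δx)² = 4.3028 − (1.8050)² = 1.0447.

1.04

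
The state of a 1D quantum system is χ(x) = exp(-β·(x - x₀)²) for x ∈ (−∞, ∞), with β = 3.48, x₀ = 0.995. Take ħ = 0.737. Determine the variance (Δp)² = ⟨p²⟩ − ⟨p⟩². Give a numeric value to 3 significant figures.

Compute ⟨p⟩ and ⟨p²⟩ separately; (Δp)² = ⟨p²⟩ − ⟨p⟩².
Gaussian moments (u = x − x₀): ∫u^(2j)·e^(−2βu²) du = (2j−1)!!/(4β)^j · √(π/(2β)), odd powers integrate to 0; here √(π/(2β)) = 0.67185. Derivatives: d/dx e^(−βu²) = −2βu·e^(−βu²), d²/dx² e^(−βu²) = (4β²u² − 2β)·e^(−βu²).
Normalization: ∫|χ|² dx = 0.67185.
⟨p⟩ = 0.0000 and ⟨p²⟩ = 1.8902.
(Δp)² = 1.8902 − (0.0000)² = 1.8902.

1.89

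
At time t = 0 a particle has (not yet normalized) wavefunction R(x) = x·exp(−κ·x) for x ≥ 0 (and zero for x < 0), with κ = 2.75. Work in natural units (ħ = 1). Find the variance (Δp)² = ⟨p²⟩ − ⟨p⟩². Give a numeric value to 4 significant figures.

Compute ⟨p⟩ and ⟨p²⟩ separately; (Δp)² = ⟨p²⟩ − ⟨p⟩².
Differentiate x·exp(−κ·x) with the product rule; every integrand then reduces to terms xʲ·e^(−2κx) on [0, ∞), with ∫₀^∞ xʲ·e^(−2κx) dx = j!/(2κ)^(j+1).
Normalization: ∫|R|² dx = 0.012021.
⟨p⟩ = 0.0000 and ⟨p²⟩ = 7.5625.
(Δp)² = 7.5625 − (0.0000)² = 7.5625.

7.563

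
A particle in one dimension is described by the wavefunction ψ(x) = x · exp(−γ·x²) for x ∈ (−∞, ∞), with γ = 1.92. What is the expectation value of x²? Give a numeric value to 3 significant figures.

⟨x²⟩ = ∫ x²·|ψ|² dx / ∫|ψ|² dx (integrals over the domain).
Expand each integrand as polynomial × e^(−2γx²) and use ∫x^(2j)·e^(−2γx²) dx = (2j−1)!!/(4γ)^j · √(π/(2γ)), odd powers → 0; here √(π/(2γ)) = 0.90450.
State is unnormalized: ∫|ψ|² dx = 0.11777, and ∫ψ*·x²·ψ dx = 0.046005, so ⟨x²⟩ = 0.046005 / 0.11777.
⟨x²⟩ = 0.39063.

0.391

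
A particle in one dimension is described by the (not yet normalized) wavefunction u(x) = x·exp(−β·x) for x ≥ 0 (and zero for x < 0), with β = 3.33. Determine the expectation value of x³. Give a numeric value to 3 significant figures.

⟨x³⟩ = ∫ x³·|u|² dx / ∫|u|² dx (integrals over the domain).
Every integrand reduces to terms xʲ·e^(−2βx) on [0, ∞); use ∫₀^∞ xʲ·e^(−2βx) dx = j!/(2β)^(j+1).
State is unnormalized: ∫|u|² dx = 0.0067703, and ∫u*·x³·u dx = 0.0013751, so ⟨x³⟩ = 0.0013751 / 0.0067703.
⟨x³⟩ = 0.20311.

0.203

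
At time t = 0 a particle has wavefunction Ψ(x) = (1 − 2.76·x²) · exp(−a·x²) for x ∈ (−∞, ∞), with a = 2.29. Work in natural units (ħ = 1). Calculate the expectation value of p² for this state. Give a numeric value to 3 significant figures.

7.65

p² Ψ = −ħ² d²Ψ/dx²; ⟨p²⟩ = −ħ² ∫ Ψ*·Ψ'' dx / ∫|Ψ|² dx.
Expand each integrand as polynomial × e^(−2ax²) and use ∫x^(2j)·e^(−2ax²) dx = (2j−1)!!/(4a)^j · √(π/(2a)), odd powers → 0; here √(π/(2a)) = 0.82821. Differentiate with the product rule, d/dx e^(−ax²) = −2ax·e^(−ax²).
State is unnormalized: ∫|Ψ|² dx = 0.55469, and ∫Ψ*·(−ħ² Ψ'') dx = 4.2449, so ⟨p²⟩ = 4.2449 / 0.55469.
⟨p²⟩ = 7.6527.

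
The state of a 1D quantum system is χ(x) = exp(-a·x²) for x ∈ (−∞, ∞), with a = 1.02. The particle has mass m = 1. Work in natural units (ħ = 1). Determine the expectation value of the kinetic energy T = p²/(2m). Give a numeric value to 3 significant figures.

0.510

T = −(ħ²/2m) d²/dx², so ⟨T⟩ = −(ħ²/2m) ∫ χ*·χ'' dx / ∫|χ|² dx; with m = 1.
Gaussian moments: ∫x^(2j)·e^(−2ax²) dx = (2j−1)!!/(4a)^j · √(π/(2a)), odd powers integrate to 0; here √(π/(2a)) = 1.2410. Derivatives: d/dx e^(−ax²) = −2ax·e^(−ax²), d²/dx² e^(−ax²) = (4a²x² − 2a)·e^(−ax²).
State is unnormalized: ∫|χ|² dx = 1.2410, and ∫χ*·(−ħ²/2m · χ'') dx = 0.63289, so ⟨T⟩ = 0.63289 / 1.2410.
⟨T⟩ = 0.51000.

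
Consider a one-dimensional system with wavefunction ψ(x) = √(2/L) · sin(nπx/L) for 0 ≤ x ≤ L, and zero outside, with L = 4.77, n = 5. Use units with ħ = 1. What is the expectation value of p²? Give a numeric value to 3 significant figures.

p² ψ = −ħ² d²ψ/dx²; ⟨p²⟩ = −ħ² ∫ ψ*·ψ'' dx.
d/dx sin(nπx/L) = (nπ/L)·cos(nπx/L) and d²/dx² sin(nπx/L) = −(nπ/L)²·sin(nπx/L); on 0 ≤ x ≤ L, ∫sin²(nπx/L) dx = L/2 and ∫sin(nπx/L)·cos(nπx/L) dx = 0.
⟨p²⟩ = 10.844.

10.8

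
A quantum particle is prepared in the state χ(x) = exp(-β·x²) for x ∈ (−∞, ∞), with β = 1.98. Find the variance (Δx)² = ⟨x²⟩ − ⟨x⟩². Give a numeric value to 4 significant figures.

Compute ⟨x⟩ and ⟨x²⟩ separately, then (Δx)² = ⟨x²⟩ − ⟨x⟩².
Gaussian moments: ∫x^(2j)·e^(−2βx²) dx = (2j−1)!!/(4β)^j · √(π/(2β)), odd powers integrate to 0; here √(π/(2β)) = 0.89069.
Normalization: ∫|χ|² dx = 0.89069.
⟨x⟩ = 0.0000 and ⟨x²⟩ = 0.12626.
(Δx)² = 0.12626 − (0.0000)² = 0.12626.

0.1263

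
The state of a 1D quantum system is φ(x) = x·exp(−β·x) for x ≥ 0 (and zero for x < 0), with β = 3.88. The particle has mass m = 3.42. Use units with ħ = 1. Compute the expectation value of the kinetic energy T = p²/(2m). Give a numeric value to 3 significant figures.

2.20

T = −(ħ²/2m) d²/dx², so ⟨T⟩ = −(ħ²/2m) ∫ φ*·φ'' dx / ∫|φ|² dx; with m = 3.42.
Differentiate x·exp(−β·x) with the product rule; every integrand then reduces to terms xʲ·e^(−2βx) on [0, ∞), with ∫₀^∞ xʲ·e^(−2βx) dx = j!/(2β)^(j+1).
State is unnormalized: ∫|φ|² dx = 0.0042800, and ∫φ*·(−ħ²/2m · φ'') dx = 0.0094200, so ⟨T⟩ = 0.0094200 / 0.0042800.
⟨T⟩ = 2.2009.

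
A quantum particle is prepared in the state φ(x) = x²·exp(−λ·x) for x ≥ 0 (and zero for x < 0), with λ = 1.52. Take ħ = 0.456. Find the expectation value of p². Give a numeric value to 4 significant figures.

0.1601

p² φ = −ħ² d²φ/dx²; ⟨p²⟩ = −ħ² ∫ φ*·φ'' dx / ∫|φ|² dx.
Differentiate x²·exp(−λ·x) with the product rule; every integrand then reduces to terms xʲ·e^(−2λx) on [0, ∞), with ∫₀^∞ xʲ·e^(−2λx) dx = j!/(2λ)^(j+1).
State is unnormalized: ∫|φ|² dx = 0.092436, and ∫φ*·(−ħ² φ'') dx = 0.014803, so ⟨p²⟩ = 0.014803 / 0.092436.
⟨p²⟩ = 0.16014.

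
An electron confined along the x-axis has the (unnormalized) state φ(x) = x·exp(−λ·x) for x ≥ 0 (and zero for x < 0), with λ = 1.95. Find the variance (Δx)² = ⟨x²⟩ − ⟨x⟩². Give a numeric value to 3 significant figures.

0.197

Compute ⟨x⟩ and ⟨x²⟩ separately, then (Δx)² = ⟨x²⟩ − ⟨x⟩².
Every integrand reduces to terms xʲ·e^(−2λx) on [0, ∞); use ∫₀^∞ xʲ·e^(−2λx) dx = j!/(2λ)^(j+1).
Normalization: ∫|φ|² dx = 0.033716.
⟨x⟩ = 0.76923 and ⟨x²⟩ = 0.78895.
(Δx)² = 0.78895 − (0.76923)² = 0.19724.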